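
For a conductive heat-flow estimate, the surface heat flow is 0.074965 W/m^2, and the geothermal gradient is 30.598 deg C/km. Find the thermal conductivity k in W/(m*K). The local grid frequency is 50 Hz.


k = q * 1000 / grad
k = 0.074965 * 1000 / 30.598
k = 2.4500 W/(m*K)


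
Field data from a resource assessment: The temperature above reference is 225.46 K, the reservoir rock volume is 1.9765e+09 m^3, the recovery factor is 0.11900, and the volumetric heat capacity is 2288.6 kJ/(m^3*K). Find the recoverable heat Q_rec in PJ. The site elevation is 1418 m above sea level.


Step 1: Q_s = Vr*rhoc*dT/1e12 = 1.9765e+09*2288.6*225.46/1e12 = 1019.850 PJ
Step 2: Q_rec = Q_s * RF = 1019.850 * 0.119 = 121.36 PJ
Q_rec = 121.36 PJ


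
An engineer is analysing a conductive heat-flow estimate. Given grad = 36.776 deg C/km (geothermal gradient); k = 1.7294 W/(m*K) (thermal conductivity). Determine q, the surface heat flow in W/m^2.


q = k * grad / 1000
q = 1.7294 * 36.776 / 1000
q = 0.063600 W/m^2


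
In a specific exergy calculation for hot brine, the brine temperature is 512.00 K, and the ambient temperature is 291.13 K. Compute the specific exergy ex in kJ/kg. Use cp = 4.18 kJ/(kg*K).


ex = cp * ((T_b - T_0) - T_0 * ln(T_b/T_0))
ex = 4.18 * ((512.00 - 291.13) - 291.13 * ln(512.00/291.13))
ex = 236.22 kJ/kg


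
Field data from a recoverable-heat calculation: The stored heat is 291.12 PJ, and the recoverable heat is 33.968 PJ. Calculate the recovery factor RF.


RF = Q_rec / Q_s
RF = 33.968 / 291.12
RF = 0.11668


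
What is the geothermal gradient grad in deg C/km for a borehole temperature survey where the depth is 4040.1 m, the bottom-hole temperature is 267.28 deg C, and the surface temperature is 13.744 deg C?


grad = (T_d - T_surf) / d * 1000
grad = (267.28 - 13.744) / 4040.1 * 1000
grad = 62.755 deg C/km


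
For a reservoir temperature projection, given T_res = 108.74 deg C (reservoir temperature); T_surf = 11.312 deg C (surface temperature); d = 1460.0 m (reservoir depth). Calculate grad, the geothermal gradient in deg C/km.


grad = (T_res - T_surf) / d * 1000
grad = (108.74 - 11.312) / 1460.0 * 1000
grad = 66.732 deg C/km


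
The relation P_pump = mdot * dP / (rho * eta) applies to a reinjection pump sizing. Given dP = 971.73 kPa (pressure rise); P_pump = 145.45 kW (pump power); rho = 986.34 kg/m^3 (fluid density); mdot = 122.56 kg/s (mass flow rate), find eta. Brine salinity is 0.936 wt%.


eta = mdot * dP / (rho * P_pump)
eta = 122.56 * 971.73 / (986.34 * 145.45)
eta = 0.83015


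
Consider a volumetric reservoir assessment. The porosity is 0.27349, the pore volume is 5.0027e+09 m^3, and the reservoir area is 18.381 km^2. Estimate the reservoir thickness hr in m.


hr = Vp / (A * 1e6 * phi)
hr = 5.0027e+09 / (18.381 * 1e6 * 0.27349)
hr = 995.16 m


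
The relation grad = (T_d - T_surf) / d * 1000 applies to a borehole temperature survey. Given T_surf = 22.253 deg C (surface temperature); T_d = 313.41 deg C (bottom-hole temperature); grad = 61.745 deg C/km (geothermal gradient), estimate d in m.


d = (T_d - T_surf) / grad * 1000
d = (313.41 - 22.253) / 61.745 * 1000
d = 4715.5 m


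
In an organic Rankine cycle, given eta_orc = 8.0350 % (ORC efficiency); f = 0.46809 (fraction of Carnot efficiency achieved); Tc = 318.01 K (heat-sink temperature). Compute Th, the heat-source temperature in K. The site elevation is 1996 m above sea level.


Th = Tc / (1 - (eta_orc/100)/f)
Th = 318.01 / (1 - (8.0350/100)/0.46809)
Th = 383.91 K


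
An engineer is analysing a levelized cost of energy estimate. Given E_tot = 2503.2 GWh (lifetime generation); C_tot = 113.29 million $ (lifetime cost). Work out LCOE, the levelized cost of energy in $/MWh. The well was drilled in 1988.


LCOE = C_tot / E_tot * 100
LCOE = 113.29 / 2503.2 * 100
LCOE = 4.525807 cents/kWh
Convert: 4.525807 cents/kWh * 10.0 = 45.258 $/MWh
LCOE = 45.258 $/MWh


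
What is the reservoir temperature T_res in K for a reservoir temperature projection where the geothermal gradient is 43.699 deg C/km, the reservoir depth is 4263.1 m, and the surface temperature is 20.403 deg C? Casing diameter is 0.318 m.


T_res = T_surf + grad * d / 1000
T_res = 20.403 + 43.699 * 4263.1 / 1000
T_res = 206.6962 deg C
Convert to K: 206.6962 + 273.15 = 479.85 K
T_res = 479.85 K


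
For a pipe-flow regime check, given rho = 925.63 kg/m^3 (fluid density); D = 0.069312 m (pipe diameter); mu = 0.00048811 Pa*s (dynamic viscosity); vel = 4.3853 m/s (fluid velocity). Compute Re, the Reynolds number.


Re = rho * vel * D / mu
Re = 925.63 * 4.3853 * 0.069312 / 0.00048811
Re = 5.7640e+05


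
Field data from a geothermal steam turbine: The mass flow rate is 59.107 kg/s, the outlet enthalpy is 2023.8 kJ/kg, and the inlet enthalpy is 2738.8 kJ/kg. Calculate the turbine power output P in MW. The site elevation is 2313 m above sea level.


P = mdot * (h_in - h_out) / 1000
P = 59.107 * (2738.8 - 2023.8) / 1000
P = 42.262 MW


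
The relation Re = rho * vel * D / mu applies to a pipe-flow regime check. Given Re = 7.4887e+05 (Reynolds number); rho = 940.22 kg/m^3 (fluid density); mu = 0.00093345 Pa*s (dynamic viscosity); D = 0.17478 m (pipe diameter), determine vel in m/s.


vel = Re * mu / (rho * D)
vel = 7.4887e+05 * 0.00093345 / (940.22 * 0.17478)
vel = 4.2538 m/s


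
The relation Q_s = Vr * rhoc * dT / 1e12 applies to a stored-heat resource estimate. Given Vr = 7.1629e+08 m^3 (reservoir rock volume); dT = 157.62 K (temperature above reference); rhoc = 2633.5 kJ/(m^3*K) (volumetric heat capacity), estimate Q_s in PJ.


Q_s = Vr * rhoc * dT / 1e12
Q_s = 7.1629e+08 * 2633.5 * 157.62 / 1e12
Q_s = 297.33 PJ


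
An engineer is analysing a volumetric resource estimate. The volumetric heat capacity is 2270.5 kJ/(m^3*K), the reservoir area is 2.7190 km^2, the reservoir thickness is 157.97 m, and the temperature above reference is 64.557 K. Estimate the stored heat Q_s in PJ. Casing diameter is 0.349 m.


Step 1: Vr = A*1e6*hr = 2.719*1e6*157.97 = 4.295204e+08 m^3
Step 2: Q_s = Vr*rhoc*dT/1e12 = 4.295204e+08*2270.5*64.557/1e12 = 62.958 PJ
Q_s = 62.958 PJ


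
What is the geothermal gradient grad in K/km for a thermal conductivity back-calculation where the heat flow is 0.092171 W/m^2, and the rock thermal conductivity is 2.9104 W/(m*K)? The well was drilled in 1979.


grad = q / k * 1000
grad = 0.092171 / 2.9104 * 1000
grad = 31.66953 deg C/km
Convert: 31.66953 deg C/km * 1.0 = 31.670 K/km
grad = 31.670 K/km


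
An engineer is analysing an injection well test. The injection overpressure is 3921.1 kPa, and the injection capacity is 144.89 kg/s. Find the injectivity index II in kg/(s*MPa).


II = mdot * 1000 / dP
II = 144.89 * 1000 / 3921.1
II = 36.951 kg/(s*MPa)


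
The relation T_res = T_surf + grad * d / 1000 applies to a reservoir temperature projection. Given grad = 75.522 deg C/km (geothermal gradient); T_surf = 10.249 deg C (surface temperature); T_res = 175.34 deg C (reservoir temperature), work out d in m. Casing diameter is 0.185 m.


d = (T_res - T_surf) / grad * 1000
d = (175.34 - 10.249) / 75.522 * 1000
d = 2186.0 m


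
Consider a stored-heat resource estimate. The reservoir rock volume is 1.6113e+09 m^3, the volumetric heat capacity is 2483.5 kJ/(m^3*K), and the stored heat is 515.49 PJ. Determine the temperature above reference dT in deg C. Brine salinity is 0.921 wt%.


dT = Q_s * 1e12 / (Vr * rhoc)
dT = 515.49 * 1e12 / (1.6113e+09 * 2483.5)
dT = 128.8189 K
Convert (temperature difference, 1 K = 1 deg C): 128.8189 K = 128.8189 deg C
dT = 128.82 deg C


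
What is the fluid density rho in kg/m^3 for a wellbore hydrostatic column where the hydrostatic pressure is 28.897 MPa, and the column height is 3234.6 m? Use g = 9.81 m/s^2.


rho = P * 1e6 / (g * h)
rho = 28.897 * 1e6 / (9.81 * 3234.6)
rho = 910.67 kg/m^3


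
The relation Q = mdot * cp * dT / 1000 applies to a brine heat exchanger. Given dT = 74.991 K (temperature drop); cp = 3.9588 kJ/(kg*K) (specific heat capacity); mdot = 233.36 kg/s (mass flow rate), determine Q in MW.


Q = mdot * cp * dT / 1000
Q = 233.36 * 3.9588 * 74.991 / 1000
Q = 69.279 MW


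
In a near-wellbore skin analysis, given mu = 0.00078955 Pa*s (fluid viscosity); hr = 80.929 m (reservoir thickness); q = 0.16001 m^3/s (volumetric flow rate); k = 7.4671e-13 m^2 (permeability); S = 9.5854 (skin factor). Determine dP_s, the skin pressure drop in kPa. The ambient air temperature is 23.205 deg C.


dP_s = S * q * mu / (2*pi*k*hr) / 1000
dP_s = 9.5854 * 0.16001 * 0.00078955 / (2*pi*7.4671e-13*80.929) / 1000
dP_s = 3189.3 kPa


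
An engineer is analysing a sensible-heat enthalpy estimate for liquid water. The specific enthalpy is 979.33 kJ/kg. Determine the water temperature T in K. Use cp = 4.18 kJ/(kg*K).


T = h / cp
T = 979.33 / 4.18
T = 234.2895 deg C
Convert to K: 234.2895 + 273.15 = 507.44 K
T = 507.44 K


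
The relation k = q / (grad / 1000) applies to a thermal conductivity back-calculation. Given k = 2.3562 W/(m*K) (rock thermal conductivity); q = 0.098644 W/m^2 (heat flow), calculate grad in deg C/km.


grad = q / k * 1000
grad = 0.098644 / 2.3562 * 1000
grad = 41.866 deg C/km


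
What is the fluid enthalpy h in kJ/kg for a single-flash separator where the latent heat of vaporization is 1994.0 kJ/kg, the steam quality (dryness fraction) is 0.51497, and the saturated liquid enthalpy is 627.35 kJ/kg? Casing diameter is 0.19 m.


h = hf + x * hfg
h = 627.35 + 0.51497 * 1994.0
h = 1654.2 kJ/kg


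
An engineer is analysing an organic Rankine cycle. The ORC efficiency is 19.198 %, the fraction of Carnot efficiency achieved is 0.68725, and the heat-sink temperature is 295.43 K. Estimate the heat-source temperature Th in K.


Th = Tc / (1 - (eta_orc/100)/f)
Th = 295.43 / (1 - (19.198/100)/0.68725)
Th = 409.95 K


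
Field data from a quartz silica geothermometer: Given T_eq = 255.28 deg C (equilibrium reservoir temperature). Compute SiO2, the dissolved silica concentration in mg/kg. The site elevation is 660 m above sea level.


SiO2 = 10^(5.19 - 1309/(T_eq + 273.15))
SiO2 = 10^(5.19 - 1309/(255.28 + 273.15))
SiO2 = 516.24 mg/kg


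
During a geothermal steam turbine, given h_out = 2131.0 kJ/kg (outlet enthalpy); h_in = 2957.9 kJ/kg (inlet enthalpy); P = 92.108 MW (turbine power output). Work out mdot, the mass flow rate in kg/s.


mdot = P * 1000 / (h_in - h_out)
mdot = 92.108 * 1000 / (2957.9 - 2131.0)
mdot = 111.39 kg/s


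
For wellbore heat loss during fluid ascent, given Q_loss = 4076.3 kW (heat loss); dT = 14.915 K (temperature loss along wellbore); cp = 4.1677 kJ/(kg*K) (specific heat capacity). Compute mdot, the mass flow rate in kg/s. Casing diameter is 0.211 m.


mdot = Q_loss / (cp * dT)
mdot = 4076.3 / (4.1677 * 14.915)
mdot = 65.576 kg/s


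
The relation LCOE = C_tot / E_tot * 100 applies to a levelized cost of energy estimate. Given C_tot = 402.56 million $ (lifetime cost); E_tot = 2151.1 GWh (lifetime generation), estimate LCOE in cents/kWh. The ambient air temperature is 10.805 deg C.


LCOE = C_tot / E_tot * 100
LCOE = 402.56 / 2151.1 * 100
LCOE = 18.714 cents/kWh


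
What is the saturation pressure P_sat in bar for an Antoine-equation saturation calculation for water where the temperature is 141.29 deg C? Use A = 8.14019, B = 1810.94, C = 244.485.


P_sat = 10^(A - B/(C + T)) / 760 * 0.101325
P_sat = 10^(8.14019 - 1810.94/(244.485 + 141.29)) / 760 * 0.101325
P_sat = 0.3722222 MPa
Convert: 0.3722222 MPa * 10.0 = 3.7222 bar
P_sat = 3.7222 bar


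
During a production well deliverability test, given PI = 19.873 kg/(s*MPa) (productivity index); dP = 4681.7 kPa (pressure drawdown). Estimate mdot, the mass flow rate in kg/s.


mdot = PI * dP / 1000
mdot = 19.873 * 4681.7 / 1000
mdot = 93.039 kg/s


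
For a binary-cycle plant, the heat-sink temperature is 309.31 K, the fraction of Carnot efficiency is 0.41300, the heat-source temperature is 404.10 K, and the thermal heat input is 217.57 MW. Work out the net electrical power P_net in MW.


Step 1: eta = (1 - Tc/Th)*f = (1 - 309.31/404.1)*0.413 = 0.09687768
Step 2: P_net = eta * Q_in = 0.09687768 * 217.57 = 21.078 MW
P_net = 21.078 MW


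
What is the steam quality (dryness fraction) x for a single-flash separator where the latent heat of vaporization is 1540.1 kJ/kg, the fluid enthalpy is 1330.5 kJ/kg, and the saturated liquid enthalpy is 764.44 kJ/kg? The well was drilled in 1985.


x = (h - hf) / hfg
x = (1330.5 - 764.44) / 1540.1
x = 0.36755


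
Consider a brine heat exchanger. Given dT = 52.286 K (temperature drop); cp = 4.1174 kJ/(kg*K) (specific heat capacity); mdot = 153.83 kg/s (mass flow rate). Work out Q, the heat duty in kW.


Q = mdot * cp * dT / 1000
Q = 153.83 * 4.1174 * 52.286 / 1000
Q = 33.11689 MW
Convert: 33.11689 MW * 1000.0 = 33117 kW
Q = 33117 kW


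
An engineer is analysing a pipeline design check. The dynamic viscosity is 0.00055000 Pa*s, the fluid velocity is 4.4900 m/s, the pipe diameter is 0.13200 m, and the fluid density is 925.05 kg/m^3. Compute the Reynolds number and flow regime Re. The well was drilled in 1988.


Step 1: Re = rho*vel*D/mu = 925.05*4.49*0.132/0.00055 = 9.9683e+05
Step 2: Re = 9.9683e+05 > 4000, so flow is turbulent.
Re = 9.9683e+05 (turbulent)


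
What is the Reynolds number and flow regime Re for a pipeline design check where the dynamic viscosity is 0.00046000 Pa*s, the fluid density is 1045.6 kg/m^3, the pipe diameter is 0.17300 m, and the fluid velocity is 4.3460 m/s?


Step 1: Re = rho*vel*D/mu = 1045.6*4.346*0.173/0.00046 = 1.7090e+06
Step 2: Re = 1.7090e+06 > 4000, so flow is turbulent.
Re = 1.7090e+06 (turbulent)


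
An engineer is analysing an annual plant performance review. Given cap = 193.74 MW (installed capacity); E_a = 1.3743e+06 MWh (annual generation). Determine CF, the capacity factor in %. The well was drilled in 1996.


CF = E_a / (cap * 8760) * 100
CF = 1.3743e+06 / (193.74 * 8760) * 100
CF = 80.976 %


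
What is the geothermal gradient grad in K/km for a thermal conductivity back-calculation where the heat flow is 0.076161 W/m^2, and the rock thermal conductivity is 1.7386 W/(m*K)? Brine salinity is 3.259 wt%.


grad = q / k * 1000
grad = 0.076161 / 1.7386 * 1000
grad = 43.80594 deg C/km
Convert: 43.80594 deg C/km * 1.0 = 43.806 K/km
grad = 43.806 K/km


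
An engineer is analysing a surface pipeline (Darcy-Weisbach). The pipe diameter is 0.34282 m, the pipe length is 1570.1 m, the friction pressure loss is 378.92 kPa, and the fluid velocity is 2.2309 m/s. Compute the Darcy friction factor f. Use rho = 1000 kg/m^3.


f = dP*1000 / ((L/D)*(rho*vel^2/2))
f = 378.92*1000 / ((1570.1/0.34282)*(1000*2.2309^2/2))
f = 0.033247


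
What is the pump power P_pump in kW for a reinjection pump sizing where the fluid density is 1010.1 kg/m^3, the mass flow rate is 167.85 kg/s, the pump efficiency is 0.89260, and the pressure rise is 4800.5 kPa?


P_pump = mdot * dP / (rho * eta)
P_pump = 167.85 * 4800.5 / (1010.1 * 0.89260)
P_pump = 893.69 kW


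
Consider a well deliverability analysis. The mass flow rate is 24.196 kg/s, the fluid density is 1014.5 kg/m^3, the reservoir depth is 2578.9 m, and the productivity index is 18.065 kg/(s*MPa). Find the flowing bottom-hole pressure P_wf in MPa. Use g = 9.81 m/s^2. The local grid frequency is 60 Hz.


Step 1: P_i = rho*g*h/1e6 = 1014.5*9.81*2578.9/1e6 = 25.66584 MPa
Step 2: P_wf = P_i - mdot/PI = 25.66584 - 24.196/18.065 = 24.326 MPa
P_wf = 24.326 MPa


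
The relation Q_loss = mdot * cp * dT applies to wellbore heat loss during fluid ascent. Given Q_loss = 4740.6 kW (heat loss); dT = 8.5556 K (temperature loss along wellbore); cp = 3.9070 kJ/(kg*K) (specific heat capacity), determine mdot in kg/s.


mdot = Q_loss / (cp * dT)
mdot = 4740.6 / (3.9070 * 8.5556)
mdot = 141.82 kg/s


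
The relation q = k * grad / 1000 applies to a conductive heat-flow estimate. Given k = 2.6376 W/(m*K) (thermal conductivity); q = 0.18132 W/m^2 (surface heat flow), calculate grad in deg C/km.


grad = q * 1000 / k
grad = 0.18132 * 1000 / 2.6376
grad = 68.744 deg C/km


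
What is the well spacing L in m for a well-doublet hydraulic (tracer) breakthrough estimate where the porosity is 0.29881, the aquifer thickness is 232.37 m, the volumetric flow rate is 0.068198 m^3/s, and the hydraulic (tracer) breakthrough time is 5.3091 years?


L = sqrt(t_bt*365.25*86400*3*Qv / (pi*hr*phi))
L = sqrt(5.3091*365.25*86400*3*0.068198 / (pi*232.37*0.29881))
L = 396.41 m


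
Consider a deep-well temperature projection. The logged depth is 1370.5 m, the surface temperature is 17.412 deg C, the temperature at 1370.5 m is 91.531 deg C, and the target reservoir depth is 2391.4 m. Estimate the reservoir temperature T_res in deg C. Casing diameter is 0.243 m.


Step 1: grad = (T_d1 - T_surf)/d1 * 1000 = (91.531 - 17.412)/1370.5 * 1000 = 54.08172 deg C/km
Step 2: T_res = T_surf + grad*d2/1000 = 17.412 + 54.08172*2391.4/1000 = 146.74 deg C
T_res = 146.74 deg C


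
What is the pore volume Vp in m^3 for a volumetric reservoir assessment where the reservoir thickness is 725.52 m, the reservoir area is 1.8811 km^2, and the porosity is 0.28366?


Vp = A * 1e6 * hr * phi
Vp = 1.8811 * 1e6 * 725.52 * 0.28366
Vp = 3.8713e+08 m^3


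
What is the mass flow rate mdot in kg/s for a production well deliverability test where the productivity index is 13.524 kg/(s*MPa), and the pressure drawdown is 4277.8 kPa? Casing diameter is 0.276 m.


mdot = PI * dP / 1000
mdot = 13.524 * 4277.8 / 1000
mdot = 57.853 kg/s


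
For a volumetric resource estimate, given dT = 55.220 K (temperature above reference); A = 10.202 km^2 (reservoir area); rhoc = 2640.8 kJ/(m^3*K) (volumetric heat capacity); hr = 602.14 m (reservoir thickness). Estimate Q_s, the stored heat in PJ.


Step 1: Vr = A*1e6*hr = 10.202*1e6*602.14 = 6.143032e+09 m^3
Step 2: Q_s = Vr*rhoc*dT/1e12 = 6.143032e+09*2640.8*55.22/1e12 = 895.81 PJ
Q_s = 895.81 PJ


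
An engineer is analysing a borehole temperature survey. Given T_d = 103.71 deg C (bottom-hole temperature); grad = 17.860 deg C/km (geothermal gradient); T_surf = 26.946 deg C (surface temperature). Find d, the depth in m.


d = (T_d - T_surf) / grad * 1000
d = (103.71 - 26.946) / 17.860 * 1000
d = 4298.1 m


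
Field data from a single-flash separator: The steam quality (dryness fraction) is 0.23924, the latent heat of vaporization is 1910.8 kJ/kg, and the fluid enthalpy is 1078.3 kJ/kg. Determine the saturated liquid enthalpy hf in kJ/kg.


hf = h - x * hfg
hf = 1078.3 - 0.23924 * 1910.8
hf = 621.16 kJ/kg


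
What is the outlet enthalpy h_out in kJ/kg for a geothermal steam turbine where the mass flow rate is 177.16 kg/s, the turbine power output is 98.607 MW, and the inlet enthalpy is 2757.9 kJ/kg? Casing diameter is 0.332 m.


h_out = h_in - P * 1000 / mdot
h_out = 2757.9 - 98.607 * 1000 / 177.16
h_out = 2201.3 kJ/kg


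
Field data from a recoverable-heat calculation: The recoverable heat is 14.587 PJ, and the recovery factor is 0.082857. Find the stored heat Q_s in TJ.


Q_s = Q_rec / RF
Q_s = 14.587 / 0.082857
Q_s = 176.0503 PJ
Convert: 176.0503 PJ * 1000.0 = 1.7605e+05 TJ
Q_s = 1.7605e+05 TJ


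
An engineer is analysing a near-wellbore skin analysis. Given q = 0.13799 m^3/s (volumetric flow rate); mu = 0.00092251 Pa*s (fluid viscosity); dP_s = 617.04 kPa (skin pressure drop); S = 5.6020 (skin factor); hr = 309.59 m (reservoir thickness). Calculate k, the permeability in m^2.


k = S*q*mu / (2*pi*dP_s*1000*hr)
k = 5.6020*0.13799*0.00092251 / (2*pi*617.04*1000*309.59)
k = 5.9413e-13 m^2


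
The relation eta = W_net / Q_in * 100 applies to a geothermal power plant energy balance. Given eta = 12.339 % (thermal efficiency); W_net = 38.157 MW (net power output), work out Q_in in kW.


Q_in = W_net / (eta / 100)
Q_in = 38.157 / (12.339 / 100)
Q_in = 309.2390 MW
Convert: 309.2390 MW * 1000.0 = 3.0924e+05 kW
Q_in = 3.0924e+05 kW


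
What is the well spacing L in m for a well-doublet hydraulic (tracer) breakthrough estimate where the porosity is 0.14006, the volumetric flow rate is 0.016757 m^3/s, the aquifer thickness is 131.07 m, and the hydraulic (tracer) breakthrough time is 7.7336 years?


L = sqrt(t_bt*365.25*86400*3*Qv / (pi*hr*phi))
L = sqrt(7.7336*365.25*86400*3*0.016757 / (pi*131.07*0.14006))
L = 461.23 m


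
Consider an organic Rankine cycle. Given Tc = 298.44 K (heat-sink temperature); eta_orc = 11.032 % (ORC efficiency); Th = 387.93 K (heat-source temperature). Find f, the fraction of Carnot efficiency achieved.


f = (eta_orc/100) / (1 - Tc/Th)
f = (11.032/100) / (1 - 298.44/387.93)
f = 0.47823


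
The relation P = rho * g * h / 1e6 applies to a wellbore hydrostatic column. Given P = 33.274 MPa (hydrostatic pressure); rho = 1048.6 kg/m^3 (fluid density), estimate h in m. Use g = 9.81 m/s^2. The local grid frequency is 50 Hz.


h = P * 1e6 / (g * rho)
h = 33.274 * 1e6 / (9.81 * 1048.6)
h = 3234.6 m


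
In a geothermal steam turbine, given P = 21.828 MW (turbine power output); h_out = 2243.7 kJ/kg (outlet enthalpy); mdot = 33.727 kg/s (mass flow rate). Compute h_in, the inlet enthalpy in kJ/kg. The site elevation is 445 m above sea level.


h_in = h_out + P * 1000 / mdot
h_in = 2243.7 + 21.828 * 1000 / 33.727
h_in = 2890.9 kJ/kg


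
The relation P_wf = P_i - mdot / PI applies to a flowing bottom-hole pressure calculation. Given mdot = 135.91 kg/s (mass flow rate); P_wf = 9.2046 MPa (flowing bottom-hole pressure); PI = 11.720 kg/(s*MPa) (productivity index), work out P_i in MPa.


P_i = P_wf + mdot / PI
P_i = 9.2046 + 135.91 / 11.720
P_i = 20.801 MPa


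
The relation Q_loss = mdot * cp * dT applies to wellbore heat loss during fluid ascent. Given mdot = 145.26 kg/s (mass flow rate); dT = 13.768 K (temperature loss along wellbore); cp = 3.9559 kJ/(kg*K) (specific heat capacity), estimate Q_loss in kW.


Q_loss = mdot * cp * dT
Q_loss = 145.26 * 3.9559 * 13.768
Q_loss = 7911.6 kW


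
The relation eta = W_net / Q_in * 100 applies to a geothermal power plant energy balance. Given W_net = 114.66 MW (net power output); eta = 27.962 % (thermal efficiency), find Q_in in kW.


Q_in = W_net / (eta / 100)
Q_in = 114.66 / (27.962 / 100)
Q_in = 410.0565 MW
Convert: 410.0565 MW * 1000.0 = 4.1006e+05 kW
Q_in = 4.1006e+05 kW


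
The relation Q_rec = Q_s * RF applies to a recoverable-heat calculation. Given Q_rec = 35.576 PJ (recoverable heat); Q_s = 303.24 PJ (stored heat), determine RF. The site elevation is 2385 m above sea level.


RF = Q_rec / Q_s
RF = 35.576 / 303.24
RF = 0.11732


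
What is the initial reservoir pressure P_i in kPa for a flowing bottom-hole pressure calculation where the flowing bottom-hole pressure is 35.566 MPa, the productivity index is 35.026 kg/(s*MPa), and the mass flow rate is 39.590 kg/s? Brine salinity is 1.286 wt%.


P_i = P_wf + mdot / PI
P_i = 35.566 + 39.590 / 35.026
P_i = 36.69630 MPa
Convert: 36.69630 MPa * 1000.0 = 36696 kPa
P_i = 36696 kPa


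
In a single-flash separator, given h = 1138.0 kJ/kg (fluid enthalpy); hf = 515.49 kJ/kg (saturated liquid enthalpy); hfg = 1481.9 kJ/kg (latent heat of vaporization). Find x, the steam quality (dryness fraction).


x = (h - hf) / hfg
x = (1138.0 - 515.49) / 1481.9
x = 0.42008


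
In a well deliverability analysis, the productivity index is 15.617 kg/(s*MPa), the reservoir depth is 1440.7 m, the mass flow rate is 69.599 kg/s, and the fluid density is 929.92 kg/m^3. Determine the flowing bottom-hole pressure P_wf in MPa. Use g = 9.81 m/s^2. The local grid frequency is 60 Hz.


Step 1: P_i = rho*g*h/1e6 = 929.92*9.81*1440.7/1e6 = 13.14281 MPa
Step 2: P_wf = P_i - mdot/PI = 13.14281 - 69.599/15.617 = 8.6862 MPa
P_wf = 8.6862 MPa


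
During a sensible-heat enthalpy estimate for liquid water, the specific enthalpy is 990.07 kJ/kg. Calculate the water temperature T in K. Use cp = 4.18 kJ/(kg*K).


T = h / cp
T = 990.07 / 4.18
T = 236.8589 deg C
Convert to K: 236.8589 + 273.15 = 510.01 K
T = 510.01 K


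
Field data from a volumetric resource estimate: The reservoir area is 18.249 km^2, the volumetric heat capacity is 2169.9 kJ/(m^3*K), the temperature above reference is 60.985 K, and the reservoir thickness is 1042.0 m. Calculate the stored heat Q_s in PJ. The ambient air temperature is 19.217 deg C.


Step 1: Vr = A*1e6*hr = 18.249*1e6*1042.0 = 1.901546e+10 m^3
Step 2: Q_s = Vr*rhoc*dT/1e12 = 1.901546e+10*2169.9*60.985/1e12 = 2516.3 PJ
Q_s = 2516.3 PJ


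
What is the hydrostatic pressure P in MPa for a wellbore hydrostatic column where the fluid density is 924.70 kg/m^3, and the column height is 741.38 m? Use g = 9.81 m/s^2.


P = rho * g * h / 1e6
P = 924.70 * 9.81 * 741.38 / 1e6
P = 6.7253 MPa


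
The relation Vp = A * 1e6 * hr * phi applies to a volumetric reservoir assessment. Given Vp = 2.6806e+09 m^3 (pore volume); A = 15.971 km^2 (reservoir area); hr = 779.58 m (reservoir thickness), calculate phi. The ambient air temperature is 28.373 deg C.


phi = Vp / (A * 1e6 * hr)
phi = 2.6806e+09 / (15.971 * 1e6 * 779.58)
phi = 0.21530


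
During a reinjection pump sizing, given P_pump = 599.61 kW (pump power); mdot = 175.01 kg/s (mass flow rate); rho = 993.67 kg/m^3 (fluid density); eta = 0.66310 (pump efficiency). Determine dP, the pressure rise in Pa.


dP = P_pump * rho * eta / mdot
dP = 599.61 * 993.67 * 0.66310 / 175.01
dP = 2257.497 kPa
Convert: 2257.497 kPa * 1000.0 = 2.2575e+06 Pa
dP = 2.2575e+06 Pa


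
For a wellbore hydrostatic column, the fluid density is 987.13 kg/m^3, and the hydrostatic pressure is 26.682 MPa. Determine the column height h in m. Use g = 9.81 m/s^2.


h = P * 1e6 / (g * rho)
h = 26.682 * 1e6 / (9.81 * 987.13)
h = 2755.3 m


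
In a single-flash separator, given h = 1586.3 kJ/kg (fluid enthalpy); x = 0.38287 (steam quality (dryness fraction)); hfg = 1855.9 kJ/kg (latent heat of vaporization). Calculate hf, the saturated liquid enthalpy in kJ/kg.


hf = h - x * hfg
hf = 1586.3 - 0.38287 * 1855.9
hf = 875.73 kJ/kg


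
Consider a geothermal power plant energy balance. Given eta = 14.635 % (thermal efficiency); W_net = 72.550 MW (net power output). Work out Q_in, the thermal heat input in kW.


Q_in = W_net / (eta / 100)
Q_in = 72.550 / (14.635 / 100)
Q_in = 495.7294 MW
Convert: 495.7294 MW * 1000.0 = 4.9573e+05 kW
Q_in = 4.9573e+05 kW


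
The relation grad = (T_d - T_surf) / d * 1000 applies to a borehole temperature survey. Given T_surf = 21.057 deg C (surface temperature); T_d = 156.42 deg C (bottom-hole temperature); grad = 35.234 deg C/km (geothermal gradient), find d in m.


d = (T_d - T_surf) / grad * 1000
d = (156.42 - 21.057) / 35.234 * 1000
d = 3841.8 m


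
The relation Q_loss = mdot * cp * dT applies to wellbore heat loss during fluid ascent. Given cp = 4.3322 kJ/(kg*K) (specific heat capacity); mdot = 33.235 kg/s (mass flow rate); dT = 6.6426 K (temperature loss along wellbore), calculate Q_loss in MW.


Q_loss = mdot * cp * dT
Q_loss = 33.235 * 4.3322 * 6.6426
Q_loss = 956.4060 kW
Convert: 956.4060 kW * 0.001 = 0.95641 MW
Q_loss = 0.95641 MW


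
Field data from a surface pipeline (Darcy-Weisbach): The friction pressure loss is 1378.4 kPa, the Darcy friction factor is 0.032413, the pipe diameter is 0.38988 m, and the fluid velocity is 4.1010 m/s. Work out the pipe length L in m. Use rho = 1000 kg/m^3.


L = dP*1000*D / (f*rho*vel^2/2)
L = 1378.4*1000*0.38988 / (0.032413*1000*4.1010^2/2)
L = 1971.7 m


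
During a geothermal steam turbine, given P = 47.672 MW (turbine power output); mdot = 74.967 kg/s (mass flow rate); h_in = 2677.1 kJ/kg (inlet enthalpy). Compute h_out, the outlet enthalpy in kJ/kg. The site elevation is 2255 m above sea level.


h_out = h_in - P * 1000 / mdot
h_out = 2677.1 - 47.672 * 1000 / 74.967
h_out = 2041.2 kJ/kg


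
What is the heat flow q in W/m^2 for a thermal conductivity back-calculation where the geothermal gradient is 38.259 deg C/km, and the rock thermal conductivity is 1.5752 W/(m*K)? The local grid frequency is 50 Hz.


q = k * grad / 1000
q = 1.5752 * 38.259 / 1000
q = 0.060266 W/m^2


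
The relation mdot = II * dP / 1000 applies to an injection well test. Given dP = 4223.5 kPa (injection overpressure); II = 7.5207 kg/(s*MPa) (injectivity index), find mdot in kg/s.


mdot = II * dP / 1000
mdot = 7.5207 * 4223.5 / 1000
mdot = 31.764 kg/s


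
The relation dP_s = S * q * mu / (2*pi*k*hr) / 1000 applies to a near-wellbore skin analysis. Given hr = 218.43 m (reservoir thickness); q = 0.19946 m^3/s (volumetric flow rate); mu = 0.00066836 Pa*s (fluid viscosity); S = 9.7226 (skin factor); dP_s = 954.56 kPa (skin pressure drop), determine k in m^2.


k = S*q*mu / (2*pi*dP_s*1000*hr)
k = 9.7226*0.19946*0.00066836 / (2*pi*954.56*1000*218.43)
k = 9.8936e-13 m^2


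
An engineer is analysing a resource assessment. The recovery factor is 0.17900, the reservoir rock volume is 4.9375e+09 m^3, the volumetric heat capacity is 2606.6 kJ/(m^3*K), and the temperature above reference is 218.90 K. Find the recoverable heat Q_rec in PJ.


Step 1: Q_s = Vr*rhoc*dT/1e12 = 4.9375e+09*2606.6*218.9/1e12 = 2817.262 PJ
Step 2: Q_rec = Q_s * RF = 2817.262 * 0.179 = 504.29 PJ
Q_rec = 504.29 PJ


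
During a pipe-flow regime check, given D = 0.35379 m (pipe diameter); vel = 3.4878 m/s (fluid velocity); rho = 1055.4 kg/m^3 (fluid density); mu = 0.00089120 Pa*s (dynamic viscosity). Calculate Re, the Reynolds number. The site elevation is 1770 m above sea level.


Re = rho * vel * D / mu
Re = 1055.4 * 3.4878 * 0.35379 / 0.00089120
Re = 1.4613e+06


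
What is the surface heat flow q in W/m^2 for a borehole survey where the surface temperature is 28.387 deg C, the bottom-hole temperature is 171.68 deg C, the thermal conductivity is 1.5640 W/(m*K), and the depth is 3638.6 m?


Step 1: grad = (T_d - T_surf)/d * 1000 = (171.68 - 28.387)/3638.6 * 1000 = 39.38136 deg C/km
Step 2: q = k * grad / 1000 = 1.564 * 39.38136 / 1000 = 0.061592 W/m^2
q = 0.061592 W/m^2


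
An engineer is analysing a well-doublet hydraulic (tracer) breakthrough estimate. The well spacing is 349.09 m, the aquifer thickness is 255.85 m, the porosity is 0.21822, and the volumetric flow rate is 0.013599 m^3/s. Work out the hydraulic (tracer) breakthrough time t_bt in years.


t_bt = pi * hr * phi * L^2 / (3 * Qv) / (365.25*86400)
t_bt = pi * 255.85 * 0.21822 * 349.09^2 / (3 * 0.013599) / (365.25*86400)
t_bt = 16.602 years


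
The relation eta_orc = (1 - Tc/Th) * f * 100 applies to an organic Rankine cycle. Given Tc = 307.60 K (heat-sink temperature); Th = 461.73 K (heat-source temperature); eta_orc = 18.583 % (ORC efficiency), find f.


f = (eta_orc/100) / (1 - Tc/Th)
f = (18.583/100) / (1 - 307.60/461.73)
f = 0.55669


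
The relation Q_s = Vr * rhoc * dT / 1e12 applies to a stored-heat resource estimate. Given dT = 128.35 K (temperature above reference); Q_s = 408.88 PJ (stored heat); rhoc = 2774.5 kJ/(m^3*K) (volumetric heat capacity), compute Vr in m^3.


Vr = Q_s * 1e12 / (rhoc * dT)
Vr = 408.88 * 1e12 / (2774.5 * 128.35)
Vr = 1.1482e+09 m^3


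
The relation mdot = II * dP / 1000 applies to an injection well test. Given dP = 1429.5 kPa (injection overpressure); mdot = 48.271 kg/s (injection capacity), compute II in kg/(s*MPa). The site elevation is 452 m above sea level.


II = mdot * 1000 / dP
II = 48.271 * 1000 / 1429.5
II = 33.768 kg/(s*MPa)


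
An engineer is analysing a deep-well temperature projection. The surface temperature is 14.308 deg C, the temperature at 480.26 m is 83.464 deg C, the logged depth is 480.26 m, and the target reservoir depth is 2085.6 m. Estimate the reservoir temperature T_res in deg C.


Step 1: grad = (T_d1 - T_surf)/d1 * 1000 = (83.464 - 14.308)/480.26 * 1000 = 143.9970 deg C/km
Step 2: T_res = T_surf + grad*d2/1000 = 14.308 + 143.9970*2085.6/1000 = 314.63 deg C
T_res = 314.63 deg C


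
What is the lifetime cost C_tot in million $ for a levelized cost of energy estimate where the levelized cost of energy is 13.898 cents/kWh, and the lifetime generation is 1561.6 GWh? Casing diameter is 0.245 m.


C_tot = LCOE / 100 * E_tot
C_tot = 13.898 / 100 * 1561.6
C_tot = 217.03 million $


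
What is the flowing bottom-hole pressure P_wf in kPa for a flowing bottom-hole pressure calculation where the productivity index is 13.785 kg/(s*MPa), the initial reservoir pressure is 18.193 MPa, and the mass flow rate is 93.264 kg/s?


P_wf = P_i - mdot / PI
P_wf = 18.193 - 93.264 / 13.785
P_wf = 11.42739 MPa
Convert: 11.42739 MPa * 1000.0 = 11427 kPa
P_wf = 11427 kPa


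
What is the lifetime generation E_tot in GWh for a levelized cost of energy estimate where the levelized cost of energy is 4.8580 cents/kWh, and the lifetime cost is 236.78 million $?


E_tot = C_tot / LCOE * 100
E_tot = 236.78 / 4.8580 * 100
E_tot = 4874.0 GWh


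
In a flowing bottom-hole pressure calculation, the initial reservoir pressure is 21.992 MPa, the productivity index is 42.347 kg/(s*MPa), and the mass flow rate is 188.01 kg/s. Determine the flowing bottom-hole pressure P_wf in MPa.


P_wf = P_i - mdot / PI
P_wf = 21.992 - 188.01 / 42.347
P_wf = 17.552 MPa


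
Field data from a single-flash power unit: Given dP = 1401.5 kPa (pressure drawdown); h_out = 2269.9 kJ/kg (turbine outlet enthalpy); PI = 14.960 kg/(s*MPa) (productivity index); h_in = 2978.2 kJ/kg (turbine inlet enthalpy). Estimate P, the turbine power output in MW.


Step 1: mdot = PI * dP / 1000 = 14.96 * 1401.5 / 1000 = 20.96644 kg/s
Step 2: P = mdot*(h_in - h_out)/1000 = 20.96644*(2978.2 - 2269.9)/1000 = 14.851 MW
P = 14.851 MW


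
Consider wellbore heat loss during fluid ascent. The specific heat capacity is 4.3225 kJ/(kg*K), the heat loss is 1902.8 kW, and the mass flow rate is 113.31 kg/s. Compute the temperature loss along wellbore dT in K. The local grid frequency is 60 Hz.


dT = Q_loss / (mdot * cp)
dT = 1902.8 / (113.31 * 4.3225)
dT = 3.8850 K


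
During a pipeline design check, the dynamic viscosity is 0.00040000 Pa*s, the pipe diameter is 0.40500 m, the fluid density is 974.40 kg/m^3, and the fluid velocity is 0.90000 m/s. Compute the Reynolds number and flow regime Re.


Step 1: Re = rho*vel*D/mu = 974.4*0.9*0.405/0.0004 = 8.8792e+05
Step 2: Re = 8.8792e+05 > 4000, so flow is turbulent.
Re = 8.8792e+05 (turbulent)


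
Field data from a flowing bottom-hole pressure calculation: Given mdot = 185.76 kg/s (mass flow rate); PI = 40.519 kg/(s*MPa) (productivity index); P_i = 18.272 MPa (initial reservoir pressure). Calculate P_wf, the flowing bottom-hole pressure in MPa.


P_wf = P_i - mdot / PI
P_wf = 18.272 - 185.76 / 40.519
P_wf = 13.687 MPa


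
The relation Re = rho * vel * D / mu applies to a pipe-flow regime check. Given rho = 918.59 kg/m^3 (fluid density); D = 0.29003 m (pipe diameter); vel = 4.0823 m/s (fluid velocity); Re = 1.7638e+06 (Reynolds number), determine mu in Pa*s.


mu = rho * vel * D / Re
mu = 918.59 * 4.0823 * 0.29003 / 1.7638e+06
mu = 0.00061662 Pa*s


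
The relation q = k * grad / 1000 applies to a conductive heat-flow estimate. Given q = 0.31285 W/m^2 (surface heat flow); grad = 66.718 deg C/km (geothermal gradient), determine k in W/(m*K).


k = q * 1000 / grad
k = 0.31285 * 1000 / 66.718
k = 4.6891 W/(m*K)


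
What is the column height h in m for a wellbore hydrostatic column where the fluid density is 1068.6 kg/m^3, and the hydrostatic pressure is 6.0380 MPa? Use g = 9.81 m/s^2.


h = P * 1e6 / (g * rho)
h = 6.0380 * 1e6 / (9.81 * 1068.6)
h = 575.98 m


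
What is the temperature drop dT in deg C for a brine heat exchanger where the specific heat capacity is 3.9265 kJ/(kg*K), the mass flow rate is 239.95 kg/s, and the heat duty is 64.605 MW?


dT = Q * 1000 / (mdot * cp)
dT = 64.605 * 1000 / (239.95 * 3.9265)
dT = 68.57089 K
Convert (temperature difference, 1 K = 1 deg C): 68.57089 K = 68.57089 deg C
dT = 68.571 deg C


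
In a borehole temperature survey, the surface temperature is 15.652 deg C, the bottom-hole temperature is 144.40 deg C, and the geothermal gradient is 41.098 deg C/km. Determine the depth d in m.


d = (T_d - T_surf) / grad * 1000
d = (144.40 - 15.652) / 41.098 * 1000
d = 3132.7 m


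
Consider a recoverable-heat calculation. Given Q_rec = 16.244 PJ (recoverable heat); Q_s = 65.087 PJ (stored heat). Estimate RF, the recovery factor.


RF = Q_rec / Q_s
RF = 16.244 / 65.087
RF = 0.24957


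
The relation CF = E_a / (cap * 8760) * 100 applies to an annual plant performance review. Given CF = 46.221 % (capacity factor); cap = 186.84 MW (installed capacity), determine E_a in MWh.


E_a = CF / 100 * cap * 8760
E_a = 46.221 / 100 * 186.84 * 8760
E_a = 7.5651e+05 MWh


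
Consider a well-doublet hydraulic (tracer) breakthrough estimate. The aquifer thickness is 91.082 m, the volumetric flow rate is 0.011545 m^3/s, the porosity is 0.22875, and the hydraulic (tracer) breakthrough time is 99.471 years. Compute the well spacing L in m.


L = sqrt(t_bt*365.25*86400*3*Qv / (pi*hr*phi))
L = sqrt(99.471*365.25*86400*3*0.011545 / (pi*91.082*0.22875))
L = 1288.8 m


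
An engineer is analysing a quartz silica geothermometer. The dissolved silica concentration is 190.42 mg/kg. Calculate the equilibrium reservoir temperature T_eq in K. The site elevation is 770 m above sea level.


T_eq = 1309 / (5.19 - log10(SiO2)) - 273.15
T_eq = 1309 / (5.19 - log10(190.42)) - 273.15
T_eq = 176.6338 deg C
Convert to K: 176.6338 + 273.15 = 449.78 K
T_eq = 449.78 K


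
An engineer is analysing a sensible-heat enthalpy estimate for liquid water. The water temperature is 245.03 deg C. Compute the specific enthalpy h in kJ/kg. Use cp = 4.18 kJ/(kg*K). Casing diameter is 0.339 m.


h = cp * T
h = 4.18 * 245.03
h = 1024.2 kJ/kg


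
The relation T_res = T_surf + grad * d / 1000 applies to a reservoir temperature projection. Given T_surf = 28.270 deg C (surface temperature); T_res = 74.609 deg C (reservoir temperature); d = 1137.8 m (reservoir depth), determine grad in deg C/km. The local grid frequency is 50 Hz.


grad = (T_res - T_surf) / d * 1000
grad = (74.609 - 28.270) / 1137.8 * 1000
grad = 40.727 deg C/km


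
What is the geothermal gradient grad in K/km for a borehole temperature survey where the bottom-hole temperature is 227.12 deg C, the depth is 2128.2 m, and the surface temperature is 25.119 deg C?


grad = (T_d - T_surf) / d * 1000
grad = (227.12 - 25.119) / 2128.2 * 1000
grad = 94.91636 deg C/km
Convert: 94.91636 deg C/km * 1.0 = 94.916 K/km
grad = 94.916 K/km


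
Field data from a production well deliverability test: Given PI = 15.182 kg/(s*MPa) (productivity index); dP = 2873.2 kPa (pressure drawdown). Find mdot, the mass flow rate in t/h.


mdot = PI * dP / 1000
mdot = 15.182 * 2873.2 / 1000
mdot = 43.62092 kg/s
Convert: 43.62092 kg/s * 3.6 = 157.04 t/h
mdot = 157.04 t/h


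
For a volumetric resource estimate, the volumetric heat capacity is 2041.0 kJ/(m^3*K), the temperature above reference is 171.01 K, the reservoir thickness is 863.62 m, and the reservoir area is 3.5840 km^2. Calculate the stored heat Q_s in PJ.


Step 1: Vr = A*1e6*hr = 3.584*1e6*863.62 = 3.095214e+09 m^3
Step 2: Q_s = Vr*rhoc*dT/1e12 = 3.095214e+09*2041.0*171.01/1e12 = 1080.3 PJ
Q_s = 1080.3 PJ


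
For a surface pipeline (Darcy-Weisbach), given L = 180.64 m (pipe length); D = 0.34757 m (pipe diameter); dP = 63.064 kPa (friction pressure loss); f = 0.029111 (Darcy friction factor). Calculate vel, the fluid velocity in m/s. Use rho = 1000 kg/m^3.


vel = sqrt(dP*1000*2*D / (f*L*rho))
vel = sqrt(63.064*1000*2*0.34757 / (0.029111*180.64*1000))
vel = 2.8873 m/s


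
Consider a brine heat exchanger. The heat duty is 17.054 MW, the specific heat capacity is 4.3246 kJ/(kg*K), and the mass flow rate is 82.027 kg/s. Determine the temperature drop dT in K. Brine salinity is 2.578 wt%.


dT = Q * 1000 / (mdot * cp)
dT = 17.054 * 1000 / (82.027 * 4.3246)
dT = 48.075 K
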